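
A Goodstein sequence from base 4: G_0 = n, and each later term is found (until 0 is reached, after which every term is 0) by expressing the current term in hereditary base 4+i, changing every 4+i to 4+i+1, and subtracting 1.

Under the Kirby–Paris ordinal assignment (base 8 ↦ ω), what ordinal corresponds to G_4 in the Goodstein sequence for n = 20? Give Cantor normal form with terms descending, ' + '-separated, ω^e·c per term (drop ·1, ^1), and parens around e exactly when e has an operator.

G_0=20  [base 4] 4^2 + 4  →[4↦5]→  5^2 + 5 = 30  −1 ⇒ G_1=29
G_1=29  [base 5] 5^2 + 4  →[5↦6]→  6^2 + 4 = 40  −1 ⇒ G_2=39
G_2=39  [base 6] 6^2 + 3  →[6↦7]→  7^2 + 3 = 52  −1 ⇒ G_3=51
G_3=51  [base 7] 7^2 + 2  →[7↦8]→  8^2 + 2 = 66  −1 ⇒ G_4=65
G_4=65  [base 8] 8^2 + 1  →[8↦9]→  9^2 + 1 = 82  −1 ⇒ G_5=81

ω^2 + 1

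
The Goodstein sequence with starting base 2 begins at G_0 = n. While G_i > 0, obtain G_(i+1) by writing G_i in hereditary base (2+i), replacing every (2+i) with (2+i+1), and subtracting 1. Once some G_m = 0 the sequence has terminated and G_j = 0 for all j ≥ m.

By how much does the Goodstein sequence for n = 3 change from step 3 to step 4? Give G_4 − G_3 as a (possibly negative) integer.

step 0: 3 = 2 + 1; sub 3 for 2: 3 + 1; = 4; G_1 = 4−1 = 3
step 1: 3 = 3; sub 4 for 3: 4; = 4; G_2 = 4−1 = 3
step 2: 3 = 3; sub 5 for 4: 3; = 3; G_3 = 3−1 = 2
step 3: 2 = 2; sub 6 for 5: 2; = 2; G_4 = 2−1 = 1

-1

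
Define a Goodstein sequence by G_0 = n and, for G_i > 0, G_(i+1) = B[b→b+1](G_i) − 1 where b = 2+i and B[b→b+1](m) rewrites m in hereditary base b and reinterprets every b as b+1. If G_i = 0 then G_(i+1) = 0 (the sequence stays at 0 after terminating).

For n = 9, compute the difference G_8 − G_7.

28837739404

G_0=9  [base 2] 2^(2 + 1) + 1  →[2↦3]→  3^(3 + 1) + 1 = 82  −1 ⇒ G_1=81
G_1=81  [base 3] 3^(3 + 1)  →[3↦4]→  4^(4 + 1) = 1024  −1 ⇒ G_2=1023
G_2=1023  [base 4] 3·4^4 + 3·4^3 + 3·4^2 + 3·4 + 3  →[4↦5]→  3·5^5 + 3·5^3 + 3·5^2 + 3·5 + 3 = 9843  −1 ⇒ G_3=9842
G_3=9842  [base 5] 3·5^5 + 3·5^3 + 3·5^2 + 3·5 + 2  →[5↦6]→  3·6^6 + 3·6^3 + 3·6^2 + 3·6 + 2 = 140744  −1 ⇒ G_4=140743
G_4=140743  [base 6] 3·6^6 + 3·6^3 + 3·6^2 + 3·6 + 1  →[6↦7]→  3·7^7 + 3·7^3 + 3·7^2 + 3·7 + 1 = 2471827  −1 ⇒ G_5=2471826
G_5=2471826  [base 7] 3·7^7 + 3·7^3 + 3·7^2 + 3·7  →[7↦8]→  3·8^8 + 3·8^3 + 3·8^2 + 3·8 = 50333400  −1 ⇒ G_6=50333399
G_6=50333399  [base 8] 3·8^8 + 3·8^3 + 3·8^2 + 2·8 + 7  →[8↦9]→  3·9^9 + 3·9^3 + 3·9^2 + 2·9 + 7 = 1162263922  −1 ⇒ G_7=1162263921
G_7=1162263921  [base 9] 3·9^9 + 3·9^3 + 3·9^2 + 2·9 + 6  →[9↦10]→  3·10^10 + 3·10^3 + 3·10^2 + 2·10 + 6 = 30000003326  −1 ⇒ G_8=30000003325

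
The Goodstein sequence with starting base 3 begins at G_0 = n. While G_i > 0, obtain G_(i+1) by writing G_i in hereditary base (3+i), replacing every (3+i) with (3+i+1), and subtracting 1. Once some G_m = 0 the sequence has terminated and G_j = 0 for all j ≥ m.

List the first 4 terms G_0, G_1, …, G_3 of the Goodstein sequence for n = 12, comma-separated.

G_0=12  [base 3] 3^2 + 3  →[3↦4]→  4^2 + 4 = 20  −1 ⇒ G_1=19
G_1=19  [base 4] 4^2 + 3  →[4↦5]→  5^2 + 3 = 28  −1 ⇒ G_2=27
G_2=27  [base 5] 5^2 + 2  →[5↦6]→  6^2 + 2 = 38  −1 ⇒ G_3=37

12, 19, 27, 37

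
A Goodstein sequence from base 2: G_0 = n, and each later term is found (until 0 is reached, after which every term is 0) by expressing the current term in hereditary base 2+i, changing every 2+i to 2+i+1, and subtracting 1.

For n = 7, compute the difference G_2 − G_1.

229

base 2: 7 = 2^2 + 2 + 1; at 3: 3^3 + 3 + 1 = 31; next = 30
base 3: 30 = 3^3 + 3; at 4: 4^4 + 4 = 260; next = 259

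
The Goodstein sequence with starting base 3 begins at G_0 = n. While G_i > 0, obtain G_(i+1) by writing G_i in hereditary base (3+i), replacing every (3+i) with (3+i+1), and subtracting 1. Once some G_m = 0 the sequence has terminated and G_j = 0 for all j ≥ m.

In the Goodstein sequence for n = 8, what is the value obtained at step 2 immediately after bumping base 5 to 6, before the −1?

12

G_0=8  [base 3] 2·3 + 2  →[3↦4]→  2·4 + 2 = 10  −1 ⇒ G_1=9
G_1=9  [base 4] 2·4 + 1  →[4↦5]→  2·5 + 1 = 11  −1 ⇒ G_2=10
G_2=10  [base 5] 2·5  →[5↦6]→  2·6 = 12  −1 ⇒ G_3=11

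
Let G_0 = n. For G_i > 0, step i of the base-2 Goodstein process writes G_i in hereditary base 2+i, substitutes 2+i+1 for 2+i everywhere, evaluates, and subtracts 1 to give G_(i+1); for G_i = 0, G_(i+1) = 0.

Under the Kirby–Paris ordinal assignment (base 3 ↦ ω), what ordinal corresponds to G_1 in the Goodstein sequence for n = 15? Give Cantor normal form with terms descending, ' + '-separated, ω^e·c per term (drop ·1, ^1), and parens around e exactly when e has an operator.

base 2: 15 = 2^(2 + 1) + 2^2 + 2 + 1; at 3: 3^(3 + 1) + 3^3 + 3 + 1 = 112; next = 111
base 3: 111 = 3^(3 + 1) + 3^3 + 3; at 4: 4^(4 + 1) + 4^4 + 4 = 1284; next = 1283

ω^(ω + 1) + ω^ω + ω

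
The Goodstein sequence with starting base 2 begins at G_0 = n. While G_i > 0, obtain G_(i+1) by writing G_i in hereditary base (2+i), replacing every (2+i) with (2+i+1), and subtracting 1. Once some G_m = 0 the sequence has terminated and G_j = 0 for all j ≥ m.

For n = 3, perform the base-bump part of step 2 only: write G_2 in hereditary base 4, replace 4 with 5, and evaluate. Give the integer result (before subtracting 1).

3

G_0=3  [base 2] 2 + 1  →[2↦3]→  3 + 1 = 4  −1 ⇒ G_1=3
G_1=3  [base 3] 3  →[3↦4]→  4 = 4  −1 ⇒ G_2=3
G_2=3  [base 4] 3  →[4↦5]→  3 = 3  −1 ⇒ G_3=2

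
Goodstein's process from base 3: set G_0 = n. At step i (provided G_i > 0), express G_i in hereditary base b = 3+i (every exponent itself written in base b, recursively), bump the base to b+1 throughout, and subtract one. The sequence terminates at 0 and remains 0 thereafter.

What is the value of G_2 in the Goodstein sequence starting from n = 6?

(0) 6|_3 = 2·3 ↦ 2·4|_4 = 8 ⇒ 7
(1) 7|_4 = 4 + 3 ↦ 5 + 3|_5 = 8 ⇒ 7

7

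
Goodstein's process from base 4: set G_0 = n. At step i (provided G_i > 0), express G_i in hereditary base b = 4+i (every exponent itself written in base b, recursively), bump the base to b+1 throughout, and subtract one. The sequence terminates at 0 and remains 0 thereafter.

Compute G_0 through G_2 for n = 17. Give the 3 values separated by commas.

17, 25, 35

(0) 17|_4 = 4^2 + 1 ↦ 5^2 + 1|_5 = 26 ⇒ 25
(1) 25|_5 = 5^2 ↦ 6^2|_6 = 36 ⇒ 35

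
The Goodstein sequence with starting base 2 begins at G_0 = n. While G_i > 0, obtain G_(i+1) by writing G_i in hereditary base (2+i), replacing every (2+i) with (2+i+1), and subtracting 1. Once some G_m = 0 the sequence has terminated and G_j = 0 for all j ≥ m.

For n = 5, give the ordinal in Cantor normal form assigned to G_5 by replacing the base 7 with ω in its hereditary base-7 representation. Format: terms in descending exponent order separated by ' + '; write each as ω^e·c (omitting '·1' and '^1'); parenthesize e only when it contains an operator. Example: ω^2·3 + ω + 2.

ω^3·3 + ω^2·3 + ω·3

[0] 5 ≡ 2^2 + 1 (base 2). Lift 3: 28. −1: 27.
[1] 27 ≡ 3^3 (base 3). Lift 4: 256. −1: 255.
[2] 255 ≡ 3·4^3 + 3·4^2 + 3·4 + 3 (base 4). Lift 5: 468. −1: 467.
[3] 467 ≡ 3·5^3 + 3·5^2 + 3·5 + 2 (base 5). Lift 6: 776. −1: 775.
[4] 775 ≡ 3·6^3 + 3·6^2 + 3·6 + 1 (base 6). Lift 7: 1198. −1: 1197.
[5] 1197 ≡ 3·7^3 + 3·7^2 + 3·7 (base 7). Lift 8: 1752. −1: 1751.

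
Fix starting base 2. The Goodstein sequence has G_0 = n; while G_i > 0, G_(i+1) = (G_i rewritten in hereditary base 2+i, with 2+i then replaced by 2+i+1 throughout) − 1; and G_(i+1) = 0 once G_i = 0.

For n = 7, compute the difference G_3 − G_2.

i=0: 7 = 2^2 + 2 + 1 (b=2); 2→3: 3^3 + 3 + 1 = 31; 31−1 = 30
i=1: 30 = 3^3 + 3 (b=3); 3→4: 4^4 + 4 = 260; 260−1 = 259
i=2: 259 = 4^4 + 3 (b=4); 4→5: 5^5 + 3 = 3128; 3128−1 = 3127

2868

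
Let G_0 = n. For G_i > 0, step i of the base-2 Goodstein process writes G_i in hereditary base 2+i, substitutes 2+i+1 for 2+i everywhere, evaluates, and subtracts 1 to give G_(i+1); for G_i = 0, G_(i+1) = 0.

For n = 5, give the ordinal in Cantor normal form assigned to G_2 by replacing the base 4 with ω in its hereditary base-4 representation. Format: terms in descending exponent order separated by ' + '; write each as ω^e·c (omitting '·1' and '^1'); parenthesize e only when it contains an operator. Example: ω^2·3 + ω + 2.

i=0: 5 = 2^2 + 1 (b=2); 2→3: 3^3 + 1 = 28; 28−1 = 27
i=1: 27 = 3^3 (b=3); 3→4: 4^4 = 256; 256−1 = 255

ω^3·3 + ω^2·3 + ω·3 + 3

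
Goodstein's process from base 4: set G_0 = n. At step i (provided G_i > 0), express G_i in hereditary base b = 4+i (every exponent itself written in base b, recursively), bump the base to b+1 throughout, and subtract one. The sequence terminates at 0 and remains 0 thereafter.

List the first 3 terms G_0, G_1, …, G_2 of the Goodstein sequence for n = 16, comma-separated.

16, 24, 27

G_0 = 16. HB_4(16) = 4^2. Bump = 25. G_1 = 24.
G_1 = 24. HB_5(24) = 4·5 + 4. Bump = 28. G_2 = 27.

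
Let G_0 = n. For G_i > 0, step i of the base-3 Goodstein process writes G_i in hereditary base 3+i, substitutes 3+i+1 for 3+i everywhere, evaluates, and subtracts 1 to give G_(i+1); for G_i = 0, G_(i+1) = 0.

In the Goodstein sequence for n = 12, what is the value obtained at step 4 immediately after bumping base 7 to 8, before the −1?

base 3: 12 = 3^2 + 3; at 4: 4^2 + 4 = 20; next = 19
base 4: 19 = 4^2 + 3; at 5: 5^2 + 3 = 28; next = 27
base 5: 27 = 5^2 + 2; at 6: 6^2 + 2 = 38; next = 37
base 6: 37 = 6^2 + 1; at 7: 7^2 + 1 = 50; next = 49

64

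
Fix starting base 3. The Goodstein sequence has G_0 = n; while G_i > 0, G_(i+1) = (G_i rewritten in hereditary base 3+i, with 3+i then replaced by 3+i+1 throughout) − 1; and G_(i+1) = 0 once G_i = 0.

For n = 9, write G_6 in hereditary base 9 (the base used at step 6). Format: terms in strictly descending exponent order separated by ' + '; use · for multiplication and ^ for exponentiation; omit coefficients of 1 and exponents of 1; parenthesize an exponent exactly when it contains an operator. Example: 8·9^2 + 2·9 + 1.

[0] 9 ≡ 3^2 (base 3). Lift 4: 16. −1: 15.
[1] 15 ≡ 3·4 + 3 (base 4). Lift 5: 18. −1: 17.
[2] 17 ≡ 3·5 + 2 (base 5). Lift 6: 20. −1: 19.
[3] 19 ≡ 3·6 + 1 (base 6). Lift 7: 22. −1: 21.
[4] 21 ≡ 3·7 (base 7). Lift 8: 24. −1: 23.
[5] 23 ≡ 2·8 + 7 (base 8). Lift 9: 25. −1: 24.
[6] 24 ≡ 2·9 + 6 (base 9). Lift 10: 26. −1: 25.

2·9 + 6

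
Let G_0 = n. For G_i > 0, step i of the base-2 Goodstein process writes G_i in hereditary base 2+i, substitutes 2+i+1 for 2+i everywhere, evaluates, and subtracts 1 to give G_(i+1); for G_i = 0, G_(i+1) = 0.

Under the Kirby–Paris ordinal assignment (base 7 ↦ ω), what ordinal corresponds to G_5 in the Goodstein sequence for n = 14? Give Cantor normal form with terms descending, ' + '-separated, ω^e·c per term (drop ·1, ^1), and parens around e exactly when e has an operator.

G_0 = 14. HB_2(14) = 2^(2 + 1) + 2^2 + 2. Bump = 111. G_1 = 110.
G_1 = 110. HB_3(110) = 3^(3 + 1) + 3^3 + 2. Bump = 1282. G_2 = 1281.
G_2 = 1281. HB_4(1281) = 4^(4 + 1) + 4^4 + 1. Bump = 18751. G_3 = 18750.
G_3 = 18750. HB_5(18750) = 5^(5 + 1) + 5^5. Bump = 326592. G_4 = 326591.
G_4 = 326591. HB_6(326591) = 6^(6 + 1) + 5·6^5 + 5·6^4 + 5·6^3 + 5·6^2 + 5·6 + 5. Bump = 5862841. G_5 = 5862840.
G_5 = 5862840. HB_7(5862840) = 7^(7 + 1) + 5·7^5 + 5·7^4 + 5·7^3 + 5·7^2 + 5·7 + 4. Bump = 134404972. G_6 = 134404971.

ω^(ω + 1) + ω^5·5 + ω^4·5 + ω^3·5 + ω^2·5 + ω·5 + 4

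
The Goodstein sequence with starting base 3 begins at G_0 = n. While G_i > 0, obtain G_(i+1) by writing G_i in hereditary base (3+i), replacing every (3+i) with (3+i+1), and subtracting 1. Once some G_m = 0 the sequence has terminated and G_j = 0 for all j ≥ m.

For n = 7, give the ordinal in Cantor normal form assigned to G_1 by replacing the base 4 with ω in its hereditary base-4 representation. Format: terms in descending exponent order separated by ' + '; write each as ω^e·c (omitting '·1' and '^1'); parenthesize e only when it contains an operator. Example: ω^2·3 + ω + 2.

base 3: 7 = 2·3 + 1; at 4: 2·4 + 1 = 9; next = 8
base 4: 8 = 2·4; at 5: 2·5 = 10; next = 9

ω·2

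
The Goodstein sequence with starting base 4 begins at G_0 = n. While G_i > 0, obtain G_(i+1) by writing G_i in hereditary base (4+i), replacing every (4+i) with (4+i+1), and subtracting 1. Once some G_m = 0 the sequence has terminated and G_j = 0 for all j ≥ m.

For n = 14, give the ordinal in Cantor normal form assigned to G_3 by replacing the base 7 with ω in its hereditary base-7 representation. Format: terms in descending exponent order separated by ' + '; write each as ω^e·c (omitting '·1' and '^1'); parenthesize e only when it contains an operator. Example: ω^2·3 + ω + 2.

i=0: 14 = 3·4 + 2 (b=4); 4→5: 3·5 + 2 = 17; 17−1 = 16
i=1: 16 = 3·5 + 1 (b=5); 5→6: 3·6 + 1 = 19; 19−1 = 18
i=2: 18 = 3·6 (b=6); 6→7: 3·7 = 21; 21−1 = 20
i=3: 20 = 2·7 + 6 (b=7); 7→8: 2·8 + 6 = 22; 22−1 = 21

ω·2 + 6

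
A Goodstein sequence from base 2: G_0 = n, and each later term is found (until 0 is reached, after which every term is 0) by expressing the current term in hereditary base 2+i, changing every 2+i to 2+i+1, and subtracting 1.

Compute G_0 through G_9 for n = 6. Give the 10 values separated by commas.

6, 29, 257, 3125, 46655, 98039, 187243, 332147, 555551, 885775

6 —HB2→ 2^2 + 2 —bump→ 3^3 + 3 = 30 —(−1)→ 29
29 —HB3→ 3^3 + 2 —bump→ 4^4 + 2 = 258 —(−1)→ 257
257 —HB4→ 4^4 + 1 —bump→ 5^5 + 1 = 3126 —(−1)→ 3125
3125 —HB5→ 5^5 —bump→ 6^6 = 46656 —(−1)→ 46655
46655 —HB6→ 5·6^5 + 5·6^4 + 5·6^3 + 5·6^2 + 5·6 + 5 —bump→ 5·7^5 + 5·7^4 + 5·7^3 + 5·7^2 + 5·7 + 5 = 98040 —(−1)→ 98039
98039 —HB7→ 5·7^5 + 5·7^4 + 5·7^3 + 5·7^2 + 5·7 + 4 —bump→ 5·8^5 + 5·8^4 + 5·8^3 + 5·8^2 + 5·8 + 4 = 187244 —(−1)→ 187243
187243 —HB8→ 5·8^5 + 5·8^4 + 5·8^3 + 5·8^2 + 5·8 + 3 —bump→ 5·9^5 + 5·9^4 + 5·9^3 + 5·9^2 + 5·9 + 3 = 332148 —(−1)→ 332147
332147 —HB9→ 5·9^5 + 5·9^4 + 5·9^3 + 5·9^2 + 5·9 + 2 —bump→ 5·10^5 + 5·10^4 + 5·10^3 + 5·10^2 + 5·10 + 2 = 555552 —(−1)→ 555551
555551 —HB10→ 5·10^5 + 5·10^4 + 5·10^3 + 5·10^2 + 5·10 + 1 —bump→ 5·11^5 + 5·11^4 + 5·11^3 + 5·11^2 + 5·11 + 1 = 885776 —(−1)→ 885775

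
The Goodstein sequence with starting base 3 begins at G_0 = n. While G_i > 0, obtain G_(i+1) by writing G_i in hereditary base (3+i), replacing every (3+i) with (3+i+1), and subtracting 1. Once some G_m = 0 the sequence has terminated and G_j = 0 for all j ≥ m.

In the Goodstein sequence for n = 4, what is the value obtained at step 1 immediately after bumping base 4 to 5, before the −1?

(0) 4|_3 = 3 + 1 ↦ 4 + 1|_4 = 5 ⇒ 4
(1) 4|_4 = 4 ↦ 5|_5 = 5 ⇒ 4

5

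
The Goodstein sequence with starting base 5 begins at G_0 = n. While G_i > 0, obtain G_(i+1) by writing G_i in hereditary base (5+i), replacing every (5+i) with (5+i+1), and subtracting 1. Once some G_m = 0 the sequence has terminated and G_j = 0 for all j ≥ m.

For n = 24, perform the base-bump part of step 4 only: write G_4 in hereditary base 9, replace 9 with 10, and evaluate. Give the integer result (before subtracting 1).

24 —HB5→ 4·5 + 4 —bump→ 4·6 + 4 = 28 —(−1)→ 27
27 —HB6→ 4·6 + 3 —bump→ 4·7 + 3 = 31 —(−1)→ 30
30 —HB7→ 4·7 + 2 —bump→ 4·8 + 2 = 34 —(−1)→ 33
33 —HB8→ 4·8 + 1 —bump→ 4·9 + 1 = 37 —(−1)→ 36
36 —HB9→ 4·9 —bump→ 4·10 = 40 —(−1)→ 39

40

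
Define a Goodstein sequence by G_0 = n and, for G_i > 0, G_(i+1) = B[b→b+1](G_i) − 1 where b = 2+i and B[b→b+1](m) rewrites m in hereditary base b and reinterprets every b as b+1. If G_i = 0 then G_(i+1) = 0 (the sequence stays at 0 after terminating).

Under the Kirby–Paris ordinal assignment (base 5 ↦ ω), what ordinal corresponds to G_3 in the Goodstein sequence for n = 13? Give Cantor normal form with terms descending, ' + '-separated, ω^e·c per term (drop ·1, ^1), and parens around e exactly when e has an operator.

ω^(ω + 1) + ω^3·3 + ω^2·3 + ω·3 + 2

13 —HB2→ 2^(2 + 1) + 2^2 + 1 —bump→ 3^(3 + 1) + 3^3 + 1 = 109 —(−1)→ 108
108 —HB3→ 3^(3 + 1) + 3^3 —bump→ 4^(4 + 1) + 4^4 = 1280 —(−1)→ 1279
1279 —HB4→ 4^(4 + 1) + 3·4^3 + 3·4^2 + 3·4 + 3 —bump→ 5^(5 + 1) + 3·5^3 + 3·5^2 + 3·5 + 3 = 16093 —(−1)→ 16092
16092 —HB5→ 5^(5 + 1) + 3·5^3 + 3·5^2 + 3·5 + 2 —bump→ 6^(6 + 1) + 3·6^3 + 3·6^2 + 3·6 + 2 = 280712 —(−1)→ 280711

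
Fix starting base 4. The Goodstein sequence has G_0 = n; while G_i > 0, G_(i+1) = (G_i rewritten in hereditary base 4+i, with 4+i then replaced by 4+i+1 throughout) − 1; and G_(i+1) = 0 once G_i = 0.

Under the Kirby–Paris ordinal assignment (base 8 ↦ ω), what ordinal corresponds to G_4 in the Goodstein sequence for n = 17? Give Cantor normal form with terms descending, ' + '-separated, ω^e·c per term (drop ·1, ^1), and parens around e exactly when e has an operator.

i=0: 17 = 4^2 + 1 (b=4); 4→5: 5^2 + 1 = 26; 26−1 = 25
i=1: 25 = 5^2 (b=5); 5→6: 6^2 = 36; 36−1 = 35
i=2: 35 = 5·6 + 5 (b=6); 6→7: 5·7 + 5 = 40; 40−1 = 39
i=3: 39 = 5·7 + 4 (b=7); 7→8: 5·8 + 4 = 44; 44−1 = 43
i=4: 43 = 5·8 + 3 (b=8); 8→9: 5·9 + 3 = 48; 48−1 = 47

ω·5 + 3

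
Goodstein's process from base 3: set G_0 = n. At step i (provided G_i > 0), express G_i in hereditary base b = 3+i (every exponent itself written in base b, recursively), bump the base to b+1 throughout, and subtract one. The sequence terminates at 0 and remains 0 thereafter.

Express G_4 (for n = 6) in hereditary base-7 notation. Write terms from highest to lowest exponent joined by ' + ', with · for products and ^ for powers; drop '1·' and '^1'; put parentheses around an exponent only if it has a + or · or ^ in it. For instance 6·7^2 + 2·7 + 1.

7

base 3: 6 = 2·3; at 4: 2·4 = 8; next = 7
base 4: 7 = 4 + 3; at 5: 5 + 3 = 8; next = 7
base 5: 7 = 5 + 2; at 6: 6 + 2 = 8; next = 7
base 6: 7 = 6 + 1; at 7: 7 + 1 = 8; next = 7
base 7: 7 = 7; at 8: 8 = 8; next = 7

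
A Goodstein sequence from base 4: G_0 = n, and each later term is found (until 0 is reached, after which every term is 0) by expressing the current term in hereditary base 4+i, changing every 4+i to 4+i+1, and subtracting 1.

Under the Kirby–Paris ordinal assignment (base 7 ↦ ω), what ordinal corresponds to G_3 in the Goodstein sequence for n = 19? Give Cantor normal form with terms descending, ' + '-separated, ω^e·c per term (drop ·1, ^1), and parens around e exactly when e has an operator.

step 0: 19 = 4^2 + 3; sub 5 for 4: 5^2 + 3; = 28; G_1 = 28−1 = 27
step 1: 27 = 5^2 + 2; sub 6 for 5: 6^2 + 2; = 38; G_2 = 38−1 = 37
step 2: 37 = 6^2 + 1; sub 7 for 6: 7^2 + 1; = 50; G_3 = 50−1 = 49

ω^2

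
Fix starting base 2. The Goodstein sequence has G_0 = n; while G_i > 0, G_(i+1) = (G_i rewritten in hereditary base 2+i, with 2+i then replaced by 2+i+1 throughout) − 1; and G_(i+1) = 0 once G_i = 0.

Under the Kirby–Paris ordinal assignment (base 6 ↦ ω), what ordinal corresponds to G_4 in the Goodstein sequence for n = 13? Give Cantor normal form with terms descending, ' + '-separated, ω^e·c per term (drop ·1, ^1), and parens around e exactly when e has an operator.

[0] 13 ≡ 2^(2 + 1) + 2^2 + 1 (base 2). Lift 3: 109. −1: 108.
[1] 108 ≡ 3^(3 + 1) + 3^3 (base 3). Lift 4: 1280. −1: 1279.
[2] 1279 ≡ 4^(4 + 1) + 3·4^3 + 3·4^2 + 3·4 + 3 (base 4). Lift 5: 16093. −1: 16092.
[3] 16092 ≡ 5^(5 + 1) + 3·5^3 + 3·5^2 + 3·5 + 2 (base 5). Lift 6: 280712. −1: 280711.
[4] 280711 ≡ 6^(6 + 1) + 3·6^3 + 3·6^2 + 3·6 + 1 (base 6). Lift 7: 5765999. −1: 5765998.

ω^(ω + 1) + ω^3·3 + ω^2·3 + ω·3 + 1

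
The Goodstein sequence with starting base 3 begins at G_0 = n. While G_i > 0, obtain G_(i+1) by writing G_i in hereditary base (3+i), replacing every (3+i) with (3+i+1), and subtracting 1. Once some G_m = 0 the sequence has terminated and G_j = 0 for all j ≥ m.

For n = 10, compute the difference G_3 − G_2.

3

base 3: 10 = 3^2 + 1; at 4: 4^2 + 1 = 17; next = 16
base 4: 16 = 4^2; at 5: 5^2 = 25; next = 24
base 5: 24 = 4·5 + 4; at 6: 4·6 + 4 = 28; next = 27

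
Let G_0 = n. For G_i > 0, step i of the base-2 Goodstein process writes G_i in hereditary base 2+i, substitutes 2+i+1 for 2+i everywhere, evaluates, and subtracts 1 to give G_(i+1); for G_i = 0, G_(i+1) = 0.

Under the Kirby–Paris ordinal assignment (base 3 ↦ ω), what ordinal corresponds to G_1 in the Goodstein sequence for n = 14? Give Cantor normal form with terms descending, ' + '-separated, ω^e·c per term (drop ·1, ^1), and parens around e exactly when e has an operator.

ω^(ω + 1) + ω^ω + 2

[0] 14 ≡ 2^(2 + 1) + 2^2 + 2 (base 2). Lift 3: 111. −1: 110.
[1] 110 ≡ 3^(3 + 1) + 3^3 + 2 (base 3). Lift 4: 1282. −1: 1281.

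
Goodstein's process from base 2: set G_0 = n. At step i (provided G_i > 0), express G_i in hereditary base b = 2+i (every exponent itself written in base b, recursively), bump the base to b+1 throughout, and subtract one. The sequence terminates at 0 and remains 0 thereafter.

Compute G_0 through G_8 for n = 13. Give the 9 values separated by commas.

G_0=13  [base 2] 2^(2 + 1) + 2^2 + 1  →[2↦3]→  3^(3 + 1) + 3^3 + 1 = 109  −1 ⇒ G_1=108
G_1=108  [base 3] 3^(3 + 1) + 3^3  →[3↦4]→  4^(4 + 1) + 4^4 = 1280  −1 ⇒ G_2=1279
G_2=1279  [base 4] 4^(4 + 1) + 3·4^3 + 3·4^2 + 3·4 + 3  →[4↦5]→  5^(5 + 1) + 3·5^3 + 3·5^2 + 3·5 + 3 = 16093  −1 ⇒ G_3=16092
G_3=16092  [base 5] 5^(5 + 1) + 3·5^3 + 3·5^2 + 3·5 + 2  →[5↦6]→  6^(6 + 1) + 3·6^3 + 3·6^2 + 3·6 + 2 = 280712  −1 ⇒ G_4=280711
G_4=280711  [base 6] 6^(6 + 1) + 3·6^3 + 3·6^2 + 3·6 + 1  →[6↦7]→  7^(7 + 1) + 3·7^3 + 3·7^2 + 3·7 + 1 = 5765999  −1 ⇒ G_5=5765998
G_5=5765998  [base 7] 7^(7 + 1) + 3·7^3 + 3·7^2 + 3·7  →[7↦8]→  8^(8 + 1) + 3·8^3 + 3·8^2 + 3·8 = 134219480  −1 ⇒ G_6=134219479
G_6=134219479  [base 8] 8^(8 + 1) + 3·8^3 + 3·8^2 + 2·8 + 7  →[8↦9]→  9^(9 + 1) + 3·9^3 + 3·9^2 + 2·9 + 7 = 3486786856  −1 ⇒ G_7=3486786855
G_7=3486786855  [base 9] 9^(9 + 1) + 3·9^3 + 3·9^2 + 2·9 + 6  →[9↦10]→  10^(10 + 1) + 3·10^3 + 3·10^2 + 2·10 + 6 = 100000003326  −1 ⇒ G_8=100000003325

13, 108, 1279, 16092, 280711, 5765998, 134219479, 3486786855, 100000003325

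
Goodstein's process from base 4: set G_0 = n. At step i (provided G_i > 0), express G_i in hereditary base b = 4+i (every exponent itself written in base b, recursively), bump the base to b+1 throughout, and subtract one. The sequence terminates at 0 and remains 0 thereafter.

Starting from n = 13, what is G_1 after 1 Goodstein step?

15

[0] 13 ≡ 3·4 + 1 (base 4). Lift 5: 16. −1: 15.
[1] 15 ≡ 3·5 (base 5). Lift 6: 18. −1: 17.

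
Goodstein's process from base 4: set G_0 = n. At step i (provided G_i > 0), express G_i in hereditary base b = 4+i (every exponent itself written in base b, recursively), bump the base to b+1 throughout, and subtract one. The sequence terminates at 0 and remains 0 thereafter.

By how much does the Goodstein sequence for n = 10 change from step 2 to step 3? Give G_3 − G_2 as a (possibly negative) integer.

i=0: 10 = 2·4 + 2 (b=4); 4→5: 2·5 + 2 = 12; 12−1 = 11
i=1: 11 = 2·5 + 1 (b=5); 5→6: 2·6 + 1 = 13; 13−1 = 12
i=2: 12 = 2·6 (b=6); 6→7: 2·7 = 14; 14−1 = 13

1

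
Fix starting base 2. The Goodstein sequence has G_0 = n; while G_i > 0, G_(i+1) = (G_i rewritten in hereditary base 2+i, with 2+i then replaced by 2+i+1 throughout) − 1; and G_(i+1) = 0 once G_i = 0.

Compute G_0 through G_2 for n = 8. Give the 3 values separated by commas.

8, 80, 553

[0] 8 ≡ 2^(2 + 1) (base 2). Lift 3: 81. −1: 80.
[1] 80 ≡ 2·3^3 + 2·3^2 + 2·3 + 2 (base 3). Lift 4: 554. −1: 553.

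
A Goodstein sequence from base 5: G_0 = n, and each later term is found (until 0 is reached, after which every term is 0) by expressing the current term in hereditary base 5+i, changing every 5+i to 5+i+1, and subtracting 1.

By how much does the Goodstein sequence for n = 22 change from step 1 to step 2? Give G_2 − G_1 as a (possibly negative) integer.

(0) 22|_5 = 4·5 + 2 ↦ 4·6 + 2|_6 = 26 ⇒ 25
(1) 25|_6 = 4·6 + 1 ↦ 4·7 + 1|_7 = 29 ⇒ 28

3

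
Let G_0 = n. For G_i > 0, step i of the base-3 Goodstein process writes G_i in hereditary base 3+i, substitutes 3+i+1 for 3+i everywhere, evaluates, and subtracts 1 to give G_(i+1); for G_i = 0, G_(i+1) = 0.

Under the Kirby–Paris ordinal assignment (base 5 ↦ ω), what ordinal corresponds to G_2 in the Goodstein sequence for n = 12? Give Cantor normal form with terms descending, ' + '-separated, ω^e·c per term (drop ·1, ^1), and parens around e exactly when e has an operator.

ω^2 + 2

base 3: 12 = 3^2 + 3; at 4: 4^2 + 4 = 20; next = 19
base 4: 19 = 4^2 + 3; at 5: 5^2 + 3 = 28; next = 27
base 5: 27 = 5^2 + 2; at 6: 6^2 + 2 = 38; next = 37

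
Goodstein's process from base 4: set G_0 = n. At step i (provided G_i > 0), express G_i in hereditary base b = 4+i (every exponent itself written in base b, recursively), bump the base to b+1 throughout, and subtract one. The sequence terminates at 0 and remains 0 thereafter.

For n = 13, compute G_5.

G_0 = 13. HB_4(13) = 3·4 + 1. Bump = 16. G_1 = 15.
G_1 = 15. HB_5(15) = 3·5. Bump = 18. G_2 = 17.
G_2 = 17. HB_6(17) = 2·6 + 5. Bump = 19. G_3 = 18.
G_3 = 18. HB_7(18) = 2·7 + 4. Bump = 20. G_4 = 19.
G_4 = 19. HB_8(19) = 2·8 + 3. Bump = 21. G_5 = 20.

20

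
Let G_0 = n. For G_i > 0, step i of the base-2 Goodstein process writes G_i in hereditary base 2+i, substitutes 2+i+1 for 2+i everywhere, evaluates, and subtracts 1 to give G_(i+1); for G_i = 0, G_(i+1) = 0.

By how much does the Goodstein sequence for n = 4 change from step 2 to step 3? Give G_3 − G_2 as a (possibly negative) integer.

base 2: 4 = 2^2; at 3: 3^3 = 27; next = 26
base 3: 26 = 2·3^2 + 2·3 + 2; at 4: 2·4^2 + 2·4 + 2 = 42; next = 41
base 4: 41 = 2·4^2 + 2·4 + 1; at 5: 2·5^2 + 2·5 + 1 = 61; next = 60

19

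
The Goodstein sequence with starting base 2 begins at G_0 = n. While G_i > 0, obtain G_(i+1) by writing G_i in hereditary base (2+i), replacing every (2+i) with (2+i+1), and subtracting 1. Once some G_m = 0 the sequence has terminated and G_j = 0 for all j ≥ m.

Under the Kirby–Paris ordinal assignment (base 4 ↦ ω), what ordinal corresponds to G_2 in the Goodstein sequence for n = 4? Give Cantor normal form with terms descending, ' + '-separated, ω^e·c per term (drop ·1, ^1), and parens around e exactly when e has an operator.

(0) 4|_2 = 2^2 ↦ 3^3|_3 = 27 ⇒ 26
(1) 26|_3 = 2·3^2 + 2·3 + 2 ↦ 2·4^2 + 2·4 + 2|_4 = 42 ⇒ 41
(2) 41|_4 = 2·4^2 + 2·4 + 1 ↦ 2·5^2 + 2·5 + 1|_5 = 61 ⇒ 60

ω^2·2 + ω·2 + 1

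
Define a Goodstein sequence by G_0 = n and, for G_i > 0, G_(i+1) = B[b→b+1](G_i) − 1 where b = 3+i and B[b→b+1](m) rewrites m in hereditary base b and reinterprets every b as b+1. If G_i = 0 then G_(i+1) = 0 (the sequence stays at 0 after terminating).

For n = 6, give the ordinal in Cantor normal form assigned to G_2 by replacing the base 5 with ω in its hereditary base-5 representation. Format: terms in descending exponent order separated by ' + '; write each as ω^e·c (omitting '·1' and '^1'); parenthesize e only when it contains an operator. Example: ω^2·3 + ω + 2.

6 —HB3→ 2·3 —bump→ 2·4 = 8 —(−1)→ 7
7 —HB4→ 4 + 3 —bump→ 5 + 3 = 8 —(−1)→ 7
7 —HB5→ 5 + 2 —bump→ 6 + 2 = 8 —(−1)→ 7

ω + 2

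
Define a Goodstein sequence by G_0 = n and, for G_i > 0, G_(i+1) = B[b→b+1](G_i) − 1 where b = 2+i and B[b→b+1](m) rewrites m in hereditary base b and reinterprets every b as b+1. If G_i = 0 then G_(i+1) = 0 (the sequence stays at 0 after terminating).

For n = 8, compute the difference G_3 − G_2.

8 —HB2→ 2^(2 + 1) —bump→ 3^(3 + 1) = 81 —(−1)→ 80
80 —HB3→ 2·3^3 + 2·3^2 + 2·3 + 2 —bump→ 2·4^4 + 2·4^2 + 2·4 + 2 = 554 —(−1)→ 553
553 —HB4→ 2·4^4 + 2·4^2 + 2·4 + 1 —bump→ 2·5^5 + 2·5^2 + 2·5 + 1 = 6311 —(−1)→ 6310

5757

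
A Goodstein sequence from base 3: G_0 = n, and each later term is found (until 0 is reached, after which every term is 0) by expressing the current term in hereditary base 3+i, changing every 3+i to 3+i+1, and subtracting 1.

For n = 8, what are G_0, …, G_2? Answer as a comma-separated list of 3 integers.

8, 9, 10

i=0: 8 = 2·3 + 2 (b=3); 3→4: 2·4 + 2 = 10; 10−1 = 9
i=1: 9 = 2·4 + 1 (b=4); 4→5: 2·5 + 1 = 11; 11−1 = 10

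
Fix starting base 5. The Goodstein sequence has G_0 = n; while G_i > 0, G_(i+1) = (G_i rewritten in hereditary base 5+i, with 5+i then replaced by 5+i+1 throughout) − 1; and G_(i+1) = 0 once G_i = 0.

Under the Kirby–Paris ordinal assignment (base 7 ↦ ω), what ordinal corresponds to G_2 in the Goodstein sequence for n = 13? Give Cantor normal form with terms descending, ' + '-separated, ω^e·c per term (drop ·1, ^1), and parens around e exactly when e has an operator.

ω·2 + 1

G_0 = 13. HB_5(13) = 2·5 + 3. Bump = 15. G_1 = 14.
G_1 = 14. HB_6(14) = 2·6 + 2. Bump = 16. G_2 = 15.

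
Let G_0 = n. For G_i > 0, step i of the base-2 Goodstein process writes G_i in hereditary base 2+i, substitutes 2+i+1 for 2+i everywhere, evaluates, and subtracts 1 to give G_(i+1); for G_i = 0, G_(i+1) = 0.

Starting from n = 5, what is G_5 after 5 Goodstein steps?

step 0: 5 = 2^2 + 1; sub 3 for 2: 3^3 + 1; = 28; G_1 = 28−1 = 27
step 1: 27 = 3^3; sub 4 for 3: 4^4; = 256; G_2 = 256−1 = 255
step 2: 255 = 3·4^3 + 3·4^2 + 3·4 + 3; sub 5 for 4: 3·5^3 + 3·5^2 + 3·5 + 3; = 468; G_3 = 468−1 = 467
step 3: 467 = 3·5^3 + 3·5^2 + 3·5 + 2; sub 6 for 5: 3·6^3 + 3·6^2 + 3·6 + 2; = 776; G_4 = 776−1 = 775
step 4: 775 = 3·6^3 + 3·6^2 + 3·6 + 1; sub 7 for 6: 3·7^3 + 3·7^2 + 3·7 + 1; = 1198; G_5 = 1198−1 = 1197
step 5: 1197 = 3·7^3 + 3·7^2 + 3·7; sub 8 for 7: 3·8^3 + 3·8^2 + 3·8; = 1752; G_6 = 1752−1 = 1751

1197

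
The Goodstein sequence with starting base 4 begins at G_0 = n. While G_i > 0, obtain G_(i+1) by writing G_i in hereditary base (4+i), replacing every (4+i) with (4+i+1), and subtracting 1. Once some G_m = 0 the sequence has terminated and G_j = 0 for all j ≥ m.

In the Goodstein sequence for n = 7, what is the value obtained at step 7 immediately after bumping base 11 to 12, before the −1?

4

(0) 7|_4 = 4 + 3 ↦ 5 + 3|_5 = 8 ⇒ 7
(1) 7|_5 = 5 + 2 ↦ 6 + 2|_6 = 8 ⇒ 7
(2) 7|_6 = 6 + 1 ↦ 7 + 1|_7 = 8 ⇒ 7
(3) 7|_7 = 7 ↦ 8|_8 = 8 ⇒ 7
(4) 7|_8 = 7 ↦ 7|_9 = 7 ⇒ 6
(5) 6|_9 = 6 ↦ 6|_10 = 6 ⇒ 5
(6) 5|_10 = 5 ↦ 5|_11 = 5 ⇒ 4
(7) 4|_11 = 4 ↦ 4|_12 = 4 ⇒ 3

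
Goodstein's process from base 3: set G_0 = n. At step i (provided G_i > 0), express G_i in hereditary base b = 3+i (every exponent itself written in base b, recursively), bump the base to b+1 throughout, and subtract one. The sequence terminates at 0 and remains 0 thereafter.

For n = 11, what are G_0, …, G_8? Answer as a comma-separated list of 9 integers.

11, 17, 25, 35, 39, 43, 47, 51, 55

base 3: 11 = 3^2 + 2; at 4: 4^2 + 2 = 18; next = 17
base 4: 17 = 4^2 + 1; at 5: 5^2 + 1 = 26; next = 25
base 5: 25 = 5^2; at 6: 6^2 = 36; next = 35
base 6: 35 = 5·6 + 5; at 7: 5·7 + 5 = 40; next = 39
base 7: 39 = 5·7 + 4; at 8: 5·8 + 4 = 44; next = 43
base 8: 43 = 5·8 + 3; at 9: 5·9 + 3 = 48; next = 47
base 9: 47 = 5·9 + 2; at 10: 5·10 + 2 = 52; next = 51
base 10: 51 = 5·10 + 1; at 11: 5·11 + 1 = 56; next = 55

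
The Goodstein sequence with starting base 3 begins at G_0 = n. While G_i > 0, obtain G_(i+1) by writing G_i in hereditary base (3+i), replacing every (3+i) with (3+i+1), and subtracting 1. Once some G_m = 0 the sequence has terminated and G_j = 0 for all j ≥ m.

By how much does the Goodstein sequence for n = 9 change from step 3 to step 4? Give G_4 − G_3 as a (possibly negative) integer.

2

9 —HB3→ 3^2 —bump→ 4^2 = 16 —(−1)→ 15
15 —HB4→ 3·4 + 3 —bump→ 3·5 + 3 = 18 —(−1)→ 17
17 —HB5→ 3·5 + 2 —bump→ 3·6 + 2 = 20 —(−1)→ 19
19 —HB6→ 3·6 + 1 —bump→ 3·7 + 1 = 22 —(−1)→ 21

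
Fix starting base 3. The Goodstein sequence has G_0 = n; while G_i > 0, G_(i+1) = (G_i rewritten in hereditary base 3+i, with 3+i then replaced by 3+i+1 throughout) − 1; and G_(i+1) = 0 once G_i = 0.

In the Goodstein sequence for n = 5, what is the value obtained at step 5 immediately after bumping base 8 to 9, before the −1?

3

step 0: 5 = 3 + 2; sub 4 for 3: 4 + 2; = 6; G_1 = 6−1 = 5
step 1: 5 = 4 + 1; sub 5 for 4: 5 + 1; = 6; G_2 = 6−1 = 5
step 2: 5 = 5; sub 6 for 5: 6; = 6; G_3 = 6−1 = 5
step 3: 5 = 5; sub 7 for 6: 5; = 5; G_4 = 5−1 = 4
step 4: 4 = 4; sub 8 for 7: 4; = 4; G_5 = 4−1 = 3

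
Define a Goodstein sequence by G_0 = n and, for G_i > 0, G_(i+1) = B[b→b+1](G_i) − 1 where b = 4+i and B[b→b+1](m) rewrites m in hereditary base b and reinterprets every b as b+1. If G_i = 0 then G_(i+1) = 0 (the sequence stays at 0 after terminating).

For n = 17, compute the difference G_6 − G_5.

4

base 4: 17 = 4^2 + 1; at 5: 5^2 + 1 = 26; next = 25
base 5: 25 = 5^2; at 6: 6^2 = 36; next = 35
base 6: 35 = 5·6 + 5; at 7: 5·7 + 5 = 40; next = 39
base 7: 39 = 5·7 + 4; at 8: 5·8 + 4 = 44; next = 43
base 8: 43 = 5·8 + 3; at 9: 5·9 + 3 = 48; next = 47
base 9: 47 = 5·9 + 2; at 10: 5·10 + 2 = 52; next = 51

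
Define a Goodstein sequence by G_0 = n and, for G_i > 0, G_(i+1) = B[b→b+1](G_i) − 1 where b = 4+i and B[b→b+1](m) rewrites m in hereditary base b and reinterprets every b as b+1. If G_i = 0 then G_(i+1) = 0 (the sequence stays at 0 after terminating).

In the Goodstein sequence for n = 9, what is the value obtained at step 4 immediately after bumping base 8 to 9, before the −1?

9 —HB4→ 2·4 + 1 —bump→ 2·5 + 1 = 11 —(−1)→ 10
10 —HB5→ 2·5 —bump→ 2·6 = 12 —(−1)→ 11
11 —HB6→ 6 + 5 —bump→ 7 + 5 = 12 —(−1)→ 11
11 —HB7→ 7 + 4 —bump→ 8 + 4 = 12 —(−1)→ 11

12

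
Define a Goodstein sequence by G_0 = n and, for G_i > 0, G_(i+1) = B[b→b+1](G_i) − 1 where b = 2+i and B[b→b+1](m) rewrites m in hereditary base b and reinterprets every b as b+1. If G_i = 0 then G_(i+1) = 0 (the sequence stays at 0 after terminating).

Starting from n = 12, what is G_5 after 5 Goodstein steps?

5764910

G_0=12  [base 2] 2^(2 + 1) + 2^2  →[2↦3]→  3^(3 + 1) + 3^3 = 108  −1 ⇒ G_1=107
G_1=107  [base 3] 3^(3 + 1) + 2·3^2 + 2·3 + 2  →[3↦4]→  4^(4 + 1) + 2·4^2 + 2·4 + 2 = 1066  −1 ⇒ G_2=1065
G_2=1065  [base 4] 4^(4 + 1) + 2·4^2 + 2·4 + 1  →[4↦5]→  5^(5 + 1) + 2·5^2 + 2·5 + 1 = 15686  −1 ⇒ G_3=15685
G_3=15685  [base 5] 5^(5 + 1) + 2·5^2 + 2·5  →[5↦6]→  6^(6 + 1) + 2·6^2 + 2·6 = 280020  −1 ⇒ G_4=280019
G_4=280019  [base 6] 6^(6 + 1) + 2·6^2 + 6 + 5  →[6↦7]→  7^(7 + 1) + 2·7^2 + 7 + 5 = 5764911  −1 ⇒ G_5=5764910
G_5=5764910  [base 7] 7^(7 + 1) + 2·7^2 + 7 + 4  →[7↦8]→  8^(8 + 1) + 2·8^2 + 8 + 4 = 134217868  −1 ⇒ G_6=134217867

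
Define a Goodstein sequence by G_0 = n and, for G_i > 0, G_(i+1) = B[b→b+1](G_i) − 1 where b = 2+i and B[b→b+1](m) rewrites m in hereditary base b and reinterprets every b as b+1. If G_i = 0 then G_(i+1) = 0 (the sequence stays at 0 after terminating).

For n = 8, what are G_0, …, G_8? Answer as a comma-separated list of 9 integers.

8, 80, 553, 6310, 93395, 1647195, 33554571, 774841151, 20000000211

i=0: 8 = 2^(2 + 1) (b=2); 2→3: 3^(3 + 1) = 81; 81−1 = 80
i=1: 80 = 2·3^3 + 2·3^2 + 2·3 + 2 (b=3); 3→4: 2·4^4 + 2·4^2 + 2·4 + 2 = 554; 554−1 = 553
i=2: 553 = 2·4^4 + 2·4^2 + 2·4 + 1 (b=4); 4→5: 2·5^5 + 2·5^2 + 2·5 + 1 = 6311; 6311−1 = 6310
i=3: 6310 = 2·5^5 + 2·5^2 + 2·5 (b=5); 5→6: 2·6^6 + 2·6^2 + 2·6 = 93396; 93396−1 = 93395
i=4: 93395 = 2·6^6 + 2·6^2 + 6 + 5 (b=6); 6→7: 2·7^7 + 2·7^2 + 7 + 5 = 1647196; 1647196−1 = 1647195
i=5: 1647195 = 2·7^7 + 2·7^2 + 7 + 4 (b=7); 7→8: 2·8^8 + 2·8^2 + 8 + 4 = 33554572; 33554572−1 = 33554571
i=6: 33554571 = 2·8^8 + 2·8^2 + 8 + 3 (b=8); 8→9: 2·9^9 + 2·9^2 + 9 + 3 = 774841152; 774841152−1 = 774841151
i=7: 774841151 = 2·9^9 + 2·9^2 + 9 + 2 (b=9); 9→10: 2·10^10 + 2·10^2 + 10 + 2 = 20000000212; 20000000212−1 = 20000000211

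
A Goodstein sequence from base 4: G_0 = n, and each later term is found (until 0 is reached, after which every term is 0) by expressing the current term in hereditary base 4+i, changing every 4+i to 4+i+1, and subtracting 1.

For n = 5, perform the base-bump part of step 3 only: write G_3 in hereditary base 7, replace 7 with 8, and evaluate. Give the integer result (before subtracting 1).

step 0: 5 = 4 + 1; sub 5 for 4: 5 + 1; = 6; G_1 = 6−1 = 5
step 1: 5 = 5; sub 6 for 5: 6; = 6; G_2 = 6−1 = 5
step 2: 5 = 5; sub 7 for 6: 5; = 5; G_3 = 5−1 = 4

4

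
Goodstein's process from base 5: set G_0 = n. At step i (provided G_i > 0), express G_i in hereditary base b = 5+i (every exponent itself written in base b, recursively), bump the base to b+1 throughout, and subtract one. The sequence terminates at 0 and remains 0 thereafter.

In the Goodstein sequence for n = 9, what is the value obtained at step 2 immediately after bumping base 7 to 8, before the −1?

(0) 9|_5 = 5 + 4 ↦ 6 + 4|_6 = 10 ⇒ 9
(1) 9|_6 = 6 + 3 ↦ 7 + 3|_7 = 10 ⇒ 9
(2) 9|_7 = 7 + 2 ↦ 8 + 2|_8 = 10 ⇒ 9

10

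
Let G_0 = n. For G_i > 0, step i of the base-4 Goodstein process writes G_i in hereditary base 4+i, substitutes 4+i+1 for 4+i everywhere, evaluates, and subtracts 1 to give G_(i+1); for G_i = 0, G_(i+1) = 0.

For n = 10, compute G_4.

13

G_0 = 10. HB_4(10) = 2·4 + 2. Bump = 12. G_1 = 11.
G_1 = 11. HB_5(11) = 2·5 + 1. Bump = 13. G_2 = 12.
G_2 = 12. HB_6(12) = 2·6. Bump = 14. G_3 = 13.
G_3 = 13. HB_7(13) = 7 + 6. Bump = 14. G_4 = 13.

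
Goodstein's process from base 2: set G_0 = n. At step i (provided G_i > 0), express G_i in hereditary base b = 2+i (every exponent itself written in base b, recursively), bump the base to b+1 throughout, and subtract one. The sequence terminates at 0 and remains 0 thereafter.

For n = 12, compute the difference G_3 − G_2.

i=0: 12 = 2^(2 + 1) + 2^2 (b=2); 2→3: 3^(3 + 1) + 3^3 = 108; 108−1 = 107
i=1: 107 = 3^(3 + 1) + 2·3^2 + 2·3 + 2 (b=3); 3→4: 4^(4 + 1) + 2·4^2 + 2·4 + 2 = 1066; 1066−1 = 1065
i=2: 1065 = 4^(4 + 1) + 2·4^2 + 2·4 + 1 (b=4); 4→5: 5^(5 + 1) + 2·5^2 + 2·5 + 1 = 15686; 15686−1 = 15685

14620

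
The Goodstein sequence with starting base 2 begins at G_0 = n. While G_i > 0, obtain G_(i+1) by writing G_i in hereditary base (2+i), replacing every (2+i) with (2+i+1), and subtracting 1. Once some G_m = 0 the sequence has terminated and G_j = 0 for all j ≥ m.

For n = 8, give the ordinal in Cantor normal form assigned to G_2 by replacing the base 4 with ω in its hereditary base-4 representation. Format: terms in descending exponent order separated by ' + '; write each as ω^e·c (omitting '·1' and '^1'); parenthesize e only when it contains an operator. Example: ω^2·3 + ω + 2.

ω^ω·2 + ω^2·2 + ω·2 + 1

i=0: 8 = 2^(2 + 1) (b=2); 2→3: 3^(3 + 1) = 81; 81−1 = 80
i=1: 80 = 2·3^3 + 2·3^2 + 2·3 + 2 (b=3); 3→4: 2·4^4 + 2·4^2 + 2·4 + 2 = 554; 554−1 = 553
i=2: 553 = 2·4^4 + 2·4^2 + 2·4 + 1 (b=4); 4→5: 2·5^5 + 2·5^2 + 2·5 + 1 = 6311; 6311−1 = 6310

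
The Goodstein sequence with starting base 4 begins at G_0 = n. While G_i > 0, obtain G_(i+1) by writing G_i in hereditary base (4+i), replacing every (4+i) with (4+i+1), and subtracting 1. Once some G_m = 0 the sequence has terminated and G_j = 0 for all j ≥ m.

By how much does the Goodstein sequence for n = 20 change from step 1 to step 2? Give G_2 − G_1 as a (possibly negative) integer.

[0] 20 ≡ 4^2 + 4 (base 4). Lift 5: 30. −1: 29.
[1] 29 ≡ 5^2 + 4 (base 5). Lift 6: 40. −1: 39.

10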